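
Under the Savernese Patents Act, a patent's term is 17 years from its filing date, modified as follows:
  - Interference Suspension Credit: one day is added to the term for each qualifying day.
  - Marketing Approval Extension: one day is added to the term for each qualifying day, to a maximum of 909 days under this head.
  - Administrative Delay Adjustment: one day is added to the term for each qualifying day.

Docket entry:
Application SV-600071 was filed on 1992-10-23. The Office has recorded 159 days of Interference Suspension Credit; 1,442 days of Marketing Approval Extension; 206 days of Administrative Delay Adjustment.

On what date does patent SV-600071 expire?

Base term: filing date + 17 years → 23 October 2009.
Interference Suspension Credit: +159 days → 31 March 2010.
Marketing Approval Extension: 1442 days claimed exceeds the 909-day cap, so +909 days → 25 September 2012.
Administrative Delay Adjustment: +206 days → 19 April 2013.

April 19, 2013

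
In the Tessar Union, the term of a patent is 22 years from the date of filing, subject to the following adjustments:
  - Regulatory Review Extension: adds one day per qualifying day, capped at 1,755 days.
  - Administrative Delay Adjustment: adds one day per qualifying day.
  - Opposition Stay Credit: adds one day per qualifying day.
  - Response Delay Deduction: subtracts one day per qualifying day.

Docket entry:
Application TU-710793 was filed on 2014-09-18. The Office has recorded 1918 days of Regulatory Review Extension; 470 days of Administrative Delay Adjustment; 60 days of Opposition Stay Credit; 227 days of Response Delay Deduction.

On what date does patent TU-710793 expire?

Base term: filing date + 22 years → 18 September 2036.
Regulatory Review Extension: 1918 days claimed exceeds the 1755-day cap, so +1755 days → 9 July 2041.
Administrative Delay Adjustment: +470 days → 22 October 2042.
Opposition Stay Credit: +60 days → 21 December 2042.
Response Delay Deduction: −227 days → 8 May 2042.

May 8, 2042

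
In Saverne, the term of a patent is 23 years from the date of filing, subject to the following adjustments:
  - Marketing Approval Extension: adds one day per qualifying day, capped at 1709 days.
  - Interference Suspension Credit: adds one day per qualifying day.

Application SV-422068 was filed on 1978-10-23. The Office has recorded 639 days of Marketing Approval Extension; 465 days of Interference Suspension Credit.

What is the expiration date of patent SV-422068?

Base term: filing date + 23 years → 23 October 2001.
Marketing Approval Extension: 639 days (within the 1709-day cap) → +639 days → 24 July 2003.
Interference Suspension Credit: +465 days → 31 October 2004.

October 31, 2004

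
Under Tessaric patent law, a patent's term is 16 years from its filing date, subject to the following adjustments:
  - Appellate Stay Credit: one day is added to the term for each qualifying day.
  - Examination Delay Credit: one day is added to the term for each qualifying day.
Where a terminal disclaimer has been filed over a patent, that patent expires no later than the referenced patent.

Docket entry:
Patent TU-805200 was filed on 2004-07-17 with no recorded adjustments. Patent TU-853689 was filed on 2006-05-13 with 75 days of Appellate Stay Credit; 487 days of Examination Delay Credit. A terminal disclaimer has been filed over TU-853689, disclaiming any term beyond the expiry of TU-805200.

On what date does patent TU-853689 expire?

Natural term of TU-853689:
  Base: filing + 16 years → 13 May 2022.
  Appellate Stay Credit: +75 days → 27 July 2022.
  Examination Delay Credit: +487 days → 26 November 2023.
Expiry of referenced patent TU-805200:
  Base: filing + 16 years → 17 July 2020.
Terminal disclaimer: TU-853689 expires on the earlier of 26 November 2023 and 17 July 2020.

2020-07-17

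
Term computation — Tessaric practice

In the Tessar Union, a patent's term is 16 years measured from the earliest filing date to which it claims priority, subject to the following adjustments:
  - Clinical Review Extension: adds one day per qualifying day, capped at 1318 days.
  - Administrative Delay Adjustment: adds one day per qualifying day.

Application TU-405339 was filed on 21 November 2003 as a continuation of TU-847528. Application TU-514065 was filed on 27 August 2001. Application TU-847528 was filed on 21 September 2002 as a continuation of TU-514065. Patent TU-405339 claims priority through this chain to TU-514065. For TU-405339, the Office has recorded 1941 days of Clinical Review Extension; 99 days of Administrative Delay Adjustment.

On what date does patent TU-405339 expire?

July 14, 2021

Earliest priority filing: 27 August 2001.
Base term: 27 August 2001 + 16 years → 27 August 2017.
Clinical Review Extension: 1941 days claimed exceeds the 1318-day cap, so +1318 days → 6 April 2021.
Administrative Delay Adjustment: +99 days → 14 July 2021.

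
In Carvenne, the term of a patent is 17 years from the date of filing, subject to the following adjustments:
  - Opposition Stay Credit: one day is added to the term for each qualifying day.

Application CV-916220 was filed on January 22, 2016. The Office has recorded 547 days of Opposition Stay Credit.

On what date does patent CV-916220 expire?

July 23, 2034

Base term: filing date + 17 years → 22 January 2033.
Opposition Stay Credit: +547 days → 23 July 2034.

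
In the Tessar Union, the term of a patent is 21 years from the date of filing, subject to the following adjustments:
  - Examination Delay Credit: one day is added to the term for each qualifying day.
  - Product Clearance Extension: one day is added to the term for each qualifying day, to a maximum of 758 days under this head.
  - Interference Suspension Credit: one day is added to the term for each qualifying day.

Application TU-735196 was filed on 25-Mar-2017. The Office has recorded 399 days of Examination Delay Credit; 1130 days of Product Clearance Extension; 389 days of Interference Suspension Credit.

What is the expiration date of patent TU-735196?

2042-06-18

Base term: filing date + 21 years → 25 March 2038.
Examination Delay Credit: +399 days → 28 April 2039.
Product Clearance Extension: 1130 days claimed exceeds the 758-day cap, so +758 days → 25 May 2041.
Interference Suspension Credit: +389 days → 18 June 2042.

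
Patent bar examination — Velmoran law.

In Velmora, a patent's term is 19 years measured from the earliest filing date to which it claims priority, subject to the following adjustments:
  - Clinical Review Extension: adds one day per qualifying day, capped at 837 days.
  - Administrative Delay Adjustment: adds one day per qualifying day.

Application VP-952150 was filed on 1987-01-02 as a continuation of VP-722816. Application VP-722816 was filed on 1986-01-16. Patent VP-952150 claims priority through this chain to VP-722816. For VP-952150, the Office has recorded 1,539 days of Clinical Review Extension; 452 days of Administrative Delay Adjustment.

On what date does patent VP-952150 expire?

July 28, 2008

Earliest priority filing: 16 January 1986.
Base term: 16 January 1986 + 19 years → 16 January 2005.
Clinical Review Extension: 1539 days claimed exceeds the 837-day cap, so +837 days → 3 May 2007.
Administrative Delay Adjustment: +452 days → 28 July 2008.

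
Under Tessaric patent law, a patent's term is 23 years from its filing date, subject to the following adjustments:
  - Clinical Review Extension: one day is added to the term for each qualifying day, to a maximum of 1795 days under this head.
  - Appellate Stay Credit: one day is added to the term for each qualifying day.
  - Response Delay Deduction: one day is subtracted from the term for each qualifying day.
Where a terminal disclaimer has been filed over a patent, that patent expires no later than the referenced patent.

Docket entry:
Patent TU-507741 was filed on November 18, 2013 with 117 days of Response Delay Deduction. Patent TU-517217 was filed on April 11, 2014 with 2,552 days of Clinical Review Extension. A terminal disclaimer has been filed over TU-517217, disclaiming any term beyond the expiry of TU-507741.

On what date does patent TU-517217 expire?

July 24, 2036

Natural term of TU-517217:
  Base: filing + 23 years → 11 April 2037.
  Clinical Review Extension: 2552 days claimed exceeds the 1795-day cap, so +1795 days → 11 March 2042.
Expiry of referenced patent TU-507741:
  Base: filing + 23 years → 18 November 2036.
  Response Delay Deduction: −117 days → 24 July 2036.
Terminal disclaimer: TU-517217 expires on the earlier of 11 March 2042 and 24 July 2036.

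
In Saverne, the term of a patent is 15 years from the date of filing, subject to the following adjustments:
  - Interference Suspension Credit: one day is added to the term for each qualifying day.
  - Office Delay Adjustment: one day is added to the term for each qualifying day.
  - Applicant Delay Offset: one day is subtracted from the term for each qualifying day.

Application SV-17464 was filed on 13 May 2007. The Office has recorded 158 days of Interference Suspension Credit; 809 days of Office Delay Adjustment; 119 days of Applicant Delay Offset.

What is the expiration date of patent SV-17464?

Base term: filing date + 15 years → 13 May 2022.
Interference Suspension Credit: +158 days → 18 October 2022.
Office Delay Adjustment: +809 days → 4 January 2025.
Applicant Delay Offset: −119 days → 7 September 2024.

2024-09-07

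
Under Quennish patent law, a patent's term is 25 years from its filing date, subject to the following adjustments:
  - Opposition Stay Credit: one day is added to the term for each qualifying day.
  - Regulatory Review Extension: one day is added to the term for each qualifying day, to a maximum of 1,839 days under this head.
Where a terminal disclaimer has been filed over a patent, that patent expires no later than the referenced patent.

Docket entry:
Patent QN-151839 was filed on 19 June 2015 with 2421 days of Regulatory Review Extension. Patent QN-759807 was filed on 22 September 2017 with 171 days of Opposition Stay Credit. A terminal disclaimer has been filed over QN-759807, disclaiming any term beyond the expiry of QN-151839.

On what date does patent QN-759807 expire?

2043-03-12

Natural term of QN-759807:
  Base: filing + 25 years → 22 September 2042.
  Opposition Stay Credit: +171 days → 12 March 2043.
Expiry of referenced patent QN-151839:
  Base: filing + 25 years → 19 June 2040.
  Regulatory Review Extension: 2421 days claimed exceeds the 1839-day cap, so +1839 days → 2 July 2045.
Terminal disclaimer: QN-759807 expires on the earlier of 12 March 2043 and 2 July 2045.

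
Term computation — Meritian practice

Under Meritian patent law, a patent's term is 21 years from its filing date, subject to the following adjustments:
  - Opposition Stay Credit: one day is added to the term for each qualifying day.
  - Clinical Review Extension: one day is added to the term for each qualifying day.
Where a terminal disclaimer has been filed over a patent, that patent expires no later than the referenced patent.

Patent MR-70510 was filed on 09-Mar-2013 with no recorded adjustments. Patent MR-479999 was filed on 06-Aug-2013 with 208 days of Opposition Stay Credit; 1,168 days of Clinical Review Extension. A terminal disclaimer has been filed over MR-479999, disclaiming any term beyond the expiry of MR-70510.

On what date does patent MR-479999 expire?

Natural term of MR-479999:
  Base: filing + 21 years → 6 August 2034.
  Opposition Stay Credit: +208 days → 2 March 2035.
  Clinical Review Extension: +1168 days → 13 May 2038.
Expiry of referenced patent MR-70510:
  Base: filing + 21 years → 9 March 2034.
Terminal disclaimer: MR-479999 expires on the earlier of 13 May 2038 and 9 March 2034.

March 9, 2034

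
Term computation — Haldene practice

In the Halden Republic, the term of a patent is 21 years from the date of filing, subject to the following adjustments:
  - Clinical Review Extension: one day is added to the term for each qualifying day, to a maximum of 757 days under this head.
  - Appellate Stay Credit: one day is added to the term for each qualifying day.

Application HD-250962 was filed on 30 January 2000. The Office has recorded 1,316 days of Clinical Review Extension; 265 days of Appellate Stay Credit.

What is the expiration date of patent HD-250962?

Base term: filing date + 21 years → 30 January 2021.
Clinical Review Extension: 1316 days claimed exceeds the 757-day cap, so +757 days → 26 February 2023.
Appellate Stay Credit: +265 days → 18 November 2023.

November 18, 2023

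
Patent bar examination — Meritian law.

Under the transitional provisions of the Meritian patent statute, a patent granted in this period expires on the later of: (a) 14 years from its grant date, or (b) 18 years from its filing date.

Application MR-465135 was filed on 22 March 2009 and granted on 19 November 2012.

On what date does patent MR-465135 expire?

March 22, 2027

(a) grant + 14 years → 19 November 2026.
(b) filing + 18 years → 22 March 2027.
Later of the two: 22 March 2027.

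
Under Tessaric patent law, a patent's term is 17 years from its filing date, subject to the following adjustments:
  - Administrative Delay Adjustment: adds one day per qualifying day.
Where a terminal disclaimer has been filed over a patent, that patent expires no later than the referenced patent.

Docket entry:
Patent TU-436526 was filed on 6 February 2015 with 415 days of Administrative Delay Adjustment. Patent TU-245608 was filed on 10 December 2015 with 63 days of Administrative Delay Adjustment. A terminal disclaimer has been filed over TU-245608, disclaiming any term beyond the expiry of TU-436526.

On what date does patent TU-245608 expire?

2033-02-11

Natural term of TU-245608:
  Base: filing + 17 years → 10 December 2032.
  Administrative Delay Adjustment: +63 days → 11 February 2033.
Expiry of referenced patent TU-436526:
  Base: filing + 17 years → 6 February 2032.
  Administrative Delay Adjustment: +415 days → 27 March 2033.
Terminal disclaimer: TU-245608 expires on the earlier of 11 February 2033 and 27 March 2033.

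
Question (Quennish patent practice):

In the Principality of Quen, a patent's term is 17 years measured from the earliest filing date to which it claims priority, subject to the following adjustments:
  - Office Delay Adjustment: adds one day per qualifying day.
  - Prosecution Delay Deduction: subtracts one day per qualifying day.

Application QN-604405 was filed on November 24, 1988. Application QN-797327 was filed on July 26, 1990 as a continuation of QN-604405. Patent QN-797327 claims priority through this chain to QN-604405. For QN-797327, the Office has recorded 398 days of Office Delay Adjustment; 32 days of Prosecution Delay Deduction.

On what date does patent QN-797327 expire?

2006-11-25

Earliest priority filing: 24 November 1988.
Base term: 24 November 1988 + 17 years → 24 November 2005.
Office Delay Adjustment: +398 days → 27 December 2006.
Prosecution Delay Deduction: −32 days → 25 November 2006.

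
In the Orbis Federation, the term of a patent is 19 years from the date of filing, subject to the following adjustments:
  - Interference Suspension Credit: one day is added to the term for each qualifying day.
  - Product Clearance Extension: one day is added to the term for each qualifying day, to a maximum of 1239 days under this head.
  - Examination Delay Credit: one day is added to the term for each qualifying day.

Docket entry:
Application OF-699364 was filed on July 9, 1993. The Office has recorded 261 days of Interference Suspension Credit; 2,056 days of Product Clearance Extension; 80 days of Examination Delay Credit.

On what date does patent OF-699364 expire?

November 5, 2016

Base term: filing date + 19 years → 9 July 2012.
Interference Suspension Credit: +261 days → 27 March 2013.
Product Clearance Extension: 2056 days claimed exceeds the 1239-day cap, so +1239 days → 17 August 2016.
Examination Delay Credit: +80 days → 5 November 2016.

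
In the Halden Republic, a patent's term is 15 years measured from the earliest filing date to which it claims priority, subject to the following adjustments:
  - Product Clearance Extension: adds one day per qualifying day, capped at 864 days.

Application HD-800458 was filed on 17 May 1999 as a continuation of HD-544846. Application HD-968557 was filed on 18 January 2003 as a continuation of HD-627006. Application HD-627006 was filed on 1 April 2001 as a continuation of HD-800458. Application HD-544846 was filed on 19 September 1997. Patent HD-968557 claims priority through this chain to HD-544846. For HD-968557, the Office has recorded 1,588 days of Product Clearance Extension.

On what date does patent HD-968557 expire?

2015-01-31

Earliest priority filing: 19 September 1997.
Base term: 19 September 1997 + 15 years → 19 September 2012.
Product Clearance Extension: 1588 days claimed exceeds the 864-day cap, so +864 days → 31 January 2015.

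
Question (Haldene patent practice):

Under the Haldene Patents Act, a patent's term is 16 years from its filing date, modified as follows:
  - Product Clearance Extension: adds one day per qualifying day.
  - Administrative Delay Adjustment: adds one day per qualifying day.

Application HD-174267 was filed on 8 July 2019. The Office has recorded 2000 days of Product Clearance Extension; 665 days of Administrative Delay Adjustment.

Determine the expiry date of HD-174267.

2042-10-24

Base term: filing date + 16 years → 8 July 2035.
Product Clearance Extension: +2000 days → 28 December 2040.
Administrative Delay Adjustment: +665 days → 24 October 2042.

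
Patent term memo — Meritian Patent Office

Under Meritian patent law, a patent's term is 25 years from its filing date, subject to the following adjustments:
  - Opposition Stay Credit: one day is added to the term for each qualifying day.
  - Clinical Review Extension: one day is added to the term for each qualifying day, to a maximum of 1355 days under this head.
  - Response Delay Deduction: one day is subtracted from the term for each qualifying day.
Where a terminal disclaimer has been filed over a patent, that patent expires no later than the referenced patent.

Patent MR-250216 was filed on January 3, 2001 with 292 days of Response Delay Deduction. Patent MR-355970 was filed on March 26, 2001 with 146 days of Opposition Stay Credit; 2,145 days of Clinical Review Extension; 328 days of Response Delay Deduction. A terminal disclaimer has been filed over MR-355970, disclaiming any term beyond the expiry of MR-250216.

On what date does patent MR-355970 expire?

Natural term of MR-355970:
  Base: filing + 25 years → 26 March 2026.
  Opposition Stay Credit: +146 days → 19 August 2026.
  Clinical Review Extension: 2145 days claimed exceeds the 1355-day cap, so +1355 days → 5 May 2030.
  Response Delay Deduction: −328 days → 11 June 2029.
Expiry of referenced patent MR-250216:
  Base: filing + 25 years → 3 January 2026.
  Response Delay Deduction: −292 days → 17 March 2025.
Terminal disclaimer: MR-355970 expires on the earlier of 11 June 2029 and 17 March 2025.

March 17, 2025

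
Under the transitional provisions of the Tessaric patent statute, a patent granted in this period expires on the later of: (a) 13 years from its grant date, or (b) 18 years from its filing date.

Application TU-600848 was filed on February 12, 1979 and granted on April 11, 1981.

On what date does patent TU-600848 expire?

(a) grant + 13 years → 11 April 1994.
(b) filing + 18 years → 12 February 1997.
Later of the two: 12 February 1997.

1997-02-12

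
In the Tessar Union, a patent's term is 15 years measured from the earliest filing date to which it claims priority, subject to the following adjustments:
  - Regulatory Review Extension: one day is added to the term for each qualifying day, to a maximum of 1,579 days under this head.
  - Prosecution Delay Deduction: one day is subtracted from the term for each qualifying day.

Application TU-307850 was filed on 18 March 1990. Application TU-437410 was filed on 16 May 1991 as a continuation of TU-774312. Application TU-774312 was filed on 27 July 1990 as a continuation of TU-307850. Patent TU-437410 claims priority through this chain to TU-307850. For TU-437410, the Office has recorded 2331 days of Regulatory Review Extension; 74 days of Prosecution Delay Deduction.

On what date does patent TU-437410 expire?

Earliest priority filing: 18 March 1990.
Base term: 18 March 1990 + 15 years → 18 March 2005.
Regulatory Review Extension: 2331 days claimed exceeds the 1579-day cap, so +1579 days → 14 July 2009.
Prosecution Delay Deduction: −74 days → 1 May 2009.

May 1, 2009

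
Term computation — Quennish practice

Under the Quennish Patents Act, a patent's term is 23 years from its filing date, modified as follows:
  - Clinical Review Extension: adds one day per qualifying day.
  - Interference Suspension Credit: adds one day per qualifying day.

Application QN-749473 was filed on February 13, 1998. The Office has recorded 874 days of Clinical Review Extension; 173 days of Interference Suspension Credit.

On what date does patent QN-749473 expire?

Base term: filing date + 23 years → 13 February 2021.
Clinical Review Extension: +874 days → 7 July 2023.
Interference Suspension Credit: +173 days → 27 December 2023.

2023-12-27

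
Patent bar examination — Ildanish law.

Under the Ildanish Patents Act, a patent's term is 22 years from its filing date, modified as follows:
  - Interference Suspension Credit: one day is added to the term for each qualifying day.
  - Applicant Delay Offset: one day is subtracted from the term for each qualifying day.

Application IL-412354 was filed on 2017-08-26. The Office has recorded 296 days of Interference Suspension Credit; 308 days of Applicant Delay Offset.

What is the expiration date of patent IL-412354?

Base term: filing date + 22 years → 26 August 2039.
Interference Suspension Credit: +296 days → 17 June 2040.
Applicant Delay Offset: −308 days → 14 August 2039.

August 14, 2039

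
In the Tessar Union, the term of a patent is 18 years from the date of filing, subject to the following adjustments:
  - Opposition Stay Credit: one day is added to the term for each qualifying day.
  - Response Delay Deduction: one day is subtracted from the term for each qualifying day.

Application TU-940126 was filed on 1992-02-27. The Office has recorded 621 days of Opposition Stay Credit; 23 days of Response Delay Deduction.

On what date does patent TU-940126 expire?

2011-10-18

Base term: filing date + 18 years → 27 February 2010.
Opposition Stay Credit: +621 days → 10 November 2011.
Response Delay Deduction: −23 days → 18 October 2011.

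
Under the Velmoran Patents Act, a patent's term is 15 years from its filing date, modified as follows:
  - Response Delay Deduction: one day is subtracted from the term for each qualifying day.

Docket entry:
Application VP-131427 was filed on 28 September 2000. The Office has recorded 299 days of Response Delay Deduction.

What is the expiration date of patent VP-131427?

Base term: filing date + 15 years → 28 September 2015.
Response Delay Deduction: −299 days → 3 December 2014.

2014-12-03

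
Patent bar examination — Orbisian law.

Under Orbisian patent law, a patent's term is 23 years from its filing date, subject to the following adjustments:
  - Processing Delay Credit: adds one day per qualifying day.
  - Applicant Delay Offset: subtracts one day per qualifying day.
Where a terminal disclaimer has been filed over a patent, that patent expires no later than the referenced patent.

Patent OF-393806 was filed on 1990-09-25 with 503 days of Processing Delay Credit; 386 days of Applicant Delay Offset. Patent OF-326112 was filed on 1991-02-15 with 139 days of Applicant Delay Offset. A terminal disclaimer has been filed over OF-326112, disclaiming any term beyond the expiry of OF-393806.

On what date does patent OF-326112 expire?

September 29, 2013

Natural term of OF-326112:
  Base: filing + 23 years → 15 February 2014.
  Applicant Delay Offset: −139 days → 29 September 2013.
Expiry of referenced patent OF-393806:
  Base: filing + 23 years → 25 September 2013.
  Processing Delay Credit: +503 days → 10 February 2015.
  Applicant Delay Offset: −386 days → 20 January 2014.
Terminal disclaimer: OF-326112 expires on the earlier of 29 September 2013 and 20 January 2014.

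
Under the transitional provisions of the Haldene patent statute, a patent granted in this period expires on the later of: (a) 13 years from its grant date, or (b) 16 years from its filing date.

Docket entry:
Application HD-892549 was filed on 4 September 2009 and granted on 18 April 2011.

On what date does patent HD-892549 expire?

September 4, 2025

(a) grant + 13 years → 18 April 2024.
(b) filing + 16 years → 4 September 2025.
Later of the two: 4 September 2025.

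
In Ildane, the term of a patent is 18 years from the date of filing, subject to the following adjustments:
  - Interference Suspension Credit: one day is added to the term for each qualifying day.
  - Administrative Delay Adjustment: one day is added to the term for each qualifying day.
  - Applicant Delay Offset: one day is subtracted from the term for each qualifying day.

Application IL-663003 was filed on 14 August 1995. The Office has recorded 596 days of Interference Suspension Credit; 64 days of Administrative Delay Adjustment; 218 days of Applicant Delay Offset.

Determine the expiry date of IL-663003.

Base term: filing date + 18 years → 14 August 2013.
Interference Suspension Credit: +596 days → 2 April 2015.
Administrative Delay Adjustment: +64 days → 5 June 2015.
Applicant Delay Offset: −218 days → 30 October 2014.

October 30, 2014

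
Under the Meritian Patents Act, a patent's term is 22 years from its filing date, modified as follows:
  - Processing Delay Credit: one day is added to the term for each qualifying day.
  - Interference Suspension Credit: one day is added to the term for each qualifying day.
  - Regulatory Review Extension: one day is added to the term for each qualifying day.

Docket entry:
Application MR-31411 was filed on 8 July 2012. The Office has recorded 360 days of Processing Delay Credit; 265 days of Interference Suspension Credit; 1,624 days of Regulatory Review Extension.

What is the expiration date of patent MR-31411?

Base term: filing date + 22 years → 8 July 2034.
Processing Delay Credit: +360 days → 3 July 2035.
Interference Suspension Credit: +265 days → 24 March 2036.
Regulatory Review Extension: +1624 days → 3 September 2040.

2040-09-03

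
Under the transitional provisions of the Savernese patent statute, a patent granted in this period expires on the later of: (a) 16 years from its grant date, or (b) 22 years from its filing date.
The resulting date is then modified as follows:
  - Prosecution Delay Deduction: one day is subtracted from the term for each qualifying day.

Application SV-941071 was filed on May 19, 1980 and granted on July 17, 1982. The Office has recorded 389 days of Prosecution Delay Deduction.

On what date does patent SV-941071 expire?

2001-04-25

(a) grant + 16 years → 17 July 1998.
(b) filing + 22 years → 19 May 2002.
Later of the two: 19 May 2002.
Prosecution Delay Deduction: −389 days → 25 April 2001.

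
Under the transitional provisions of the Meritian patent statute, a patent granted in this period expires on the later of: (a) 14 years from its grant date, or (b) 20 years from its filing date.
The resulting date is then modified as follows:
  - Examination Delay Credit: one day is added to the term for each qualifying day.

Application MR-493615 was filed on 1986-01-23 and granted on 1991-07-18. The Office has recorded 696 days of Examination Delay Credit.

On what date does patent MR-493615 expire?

(a) grant + 14 years → 18 July 2005.
(b) filing + 20 years → 23 January 2006.
Later of the two: 23 January 2006.
Examination Delay Credit: +696 days → 20 December 2007.

December 20, 2007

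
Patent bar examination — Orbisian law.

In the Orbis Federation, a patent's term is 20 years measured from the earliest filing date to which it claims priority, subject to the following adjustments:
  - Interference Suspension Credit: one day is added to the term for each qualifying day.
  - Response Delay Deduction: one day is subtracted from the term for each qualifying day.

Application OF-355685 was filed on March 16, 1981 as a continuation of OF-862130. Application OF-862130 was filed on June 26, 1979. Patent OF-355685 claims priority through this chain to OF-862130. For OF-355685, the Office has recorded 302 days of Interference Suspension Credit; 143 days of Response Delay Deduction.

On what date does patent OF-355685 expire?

1999-12-02

Earliest priority filing: 26 June 1979.
Base term: 26 June 1979 + 20 years → 26 June 1999.
Interference Suspension Credit: +302 days → 23 April 2000.
Response Delay Deduction: −143 days → 2 December 1999.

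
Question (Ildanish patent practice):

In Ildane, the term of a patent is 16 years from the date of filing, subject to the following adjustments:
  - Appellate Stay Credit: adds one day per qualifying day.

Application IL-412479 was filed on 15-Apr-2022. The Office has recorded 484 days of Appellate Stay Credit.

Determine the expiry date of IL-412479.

Base term: filing date + 16 years → 15 April 2038.
Appellate Stay Credit: +484 days → 12 August 2039.

August 12, 2039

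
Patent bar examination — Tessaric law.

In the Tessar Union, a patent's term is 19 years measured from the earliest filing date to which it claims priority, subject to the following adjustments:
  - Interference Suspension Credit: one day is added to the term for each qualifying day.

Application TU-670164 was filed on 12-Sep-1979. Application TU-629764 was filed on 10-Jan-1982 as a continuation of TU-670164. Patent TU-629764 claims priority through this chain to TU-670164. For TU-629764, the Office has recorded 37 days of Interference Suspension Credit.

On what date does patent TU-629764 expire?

October 19, 1998

Earliest priority filing: 12 September 1979.
Base term: 12 September 1979 + 19 years → 12 September 1998.
Interference Suspension Credit: +37 days → 19 October 1998.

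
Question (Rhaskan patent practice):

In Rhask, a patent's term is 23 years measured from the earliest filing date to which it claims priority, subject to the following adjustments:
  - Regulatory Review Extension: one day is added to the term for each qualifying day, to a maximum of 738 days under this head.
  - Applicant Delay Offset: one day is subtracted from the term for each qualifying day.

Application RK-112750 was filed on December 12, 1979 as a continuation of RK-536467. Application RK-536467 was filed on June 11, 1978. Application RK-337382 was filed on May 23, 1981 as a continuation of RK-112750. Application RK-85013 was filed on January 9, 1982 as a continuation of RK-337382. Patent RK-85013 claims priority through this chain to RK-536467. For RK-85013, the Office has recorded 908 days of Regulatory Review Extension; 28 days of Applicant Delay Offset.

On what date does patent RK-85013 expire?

May 22, 2003

Earliest priority filing: 11 June 1978.
Base term: 11 June 1978 + 23 years → 11 June 2001.
Regulatory Review Extension: 908 days claimed exceeds the 738-day cap, so +738 days → 19 June 2003.
Applicant Delay Offset: −28 days → 22 May 2003.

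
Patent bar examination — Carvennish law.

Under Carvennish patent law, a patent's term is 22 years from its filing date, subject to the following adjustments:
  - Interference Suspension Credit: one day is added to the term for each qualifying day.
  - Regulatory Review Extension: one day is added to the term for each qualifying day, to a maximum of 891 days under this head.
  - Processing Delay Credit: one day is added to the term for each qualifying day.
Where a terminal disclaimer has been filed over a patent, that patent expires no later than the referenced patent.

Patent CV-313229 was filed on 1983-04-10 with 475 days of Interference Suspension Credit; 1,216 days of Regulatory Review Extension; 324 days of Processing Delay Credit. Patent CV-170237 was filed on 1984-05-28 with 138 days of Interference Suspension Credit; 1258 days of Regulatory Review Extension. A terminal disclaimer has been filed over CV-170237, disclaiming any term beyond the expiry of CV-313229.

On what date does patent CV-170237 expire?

2009-03-22

Natural term of CV-170237:
  Base: filing + 22 years → 28 May 2006.
  Interference Suspension Credit: +138 days → 13 October 2006.
  Regulatory Review Extension: 1258 days claimed exceeds the 891-day cap, so +891 days → 22 March 2009.
Expiry of referenced patent CV-313229:
  Base: filing + 22 years → 10 April 2005.
  Interference Suspension Credit: +475 days → 29 July 2006.
  Regulatory Review Extension: 1216 days claimed exceeds the 891-day cap, so +891 days → 5 January 2009.
  Processing Delay Credit: +324 days → 25 November 2009.
Terminal disclaimer: CV-170237 expires on the earlier of 22 March 2009 and 25 November 2009.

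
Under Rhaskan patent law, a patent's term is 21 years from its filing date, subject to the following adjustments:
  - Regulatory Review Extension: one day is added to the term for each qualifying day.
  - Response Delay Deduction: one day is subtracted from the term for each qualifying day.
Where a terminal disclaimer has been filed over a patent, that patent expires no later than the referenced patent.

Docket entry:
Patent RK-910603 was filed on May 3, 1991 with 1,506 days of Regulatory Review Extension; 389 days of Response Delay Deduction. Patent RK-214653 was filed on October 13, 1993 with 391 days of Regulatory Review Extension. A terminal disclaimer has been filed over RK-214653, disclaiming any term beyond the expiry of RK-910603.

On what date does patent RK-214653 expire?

2015-05-25

Natural term of RK-214653:
  Base: filing + 21 years → 13 October 2014.
  Regulatory Review Extension: +391 days → 8 November 2015.
Expiry of referenced patent RK-910603:
  Base: filing + 21 years → 3 May 2012.
  Regulatory Review Extension: +1506 days → 17 June 2016.
  Response Delay Deduction: −389 days → 25 May 2015.
Terminal disclaimer: RK-214653 expires on the earlier of 8 November 2015 and 25 May 2015.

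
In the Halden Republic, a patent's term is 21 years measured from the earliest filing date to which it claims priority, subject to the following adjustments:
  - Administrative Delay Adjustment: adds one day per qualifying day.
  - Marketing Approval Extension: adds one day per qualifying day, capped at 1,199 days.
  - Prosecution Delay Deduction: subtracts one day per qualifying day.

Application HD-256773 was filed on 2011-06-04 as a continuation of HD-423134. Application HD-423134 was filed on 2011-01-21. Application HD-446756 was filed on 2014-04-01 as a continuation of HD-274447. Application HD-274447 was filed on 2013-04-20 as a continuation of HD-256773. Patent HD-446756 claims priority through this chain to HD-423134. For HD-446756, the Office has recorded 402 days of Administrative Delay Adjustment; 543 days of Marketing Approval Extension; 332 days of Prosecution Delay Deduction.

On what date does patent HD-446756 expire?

2033-09-25

Earliest priority filing: 21 January 2011.
Base term: 21 January 2011 + 21 years → 21 January 2032.
Administrative Delay Adjustment: +402 days → 26 February 2033.
Marketing Approval Extension: 543 days (within the 1199-day cap) → +543 days → 23 August 2034.
Prosecution Delay Deduction: −332 days → 25 September 2033.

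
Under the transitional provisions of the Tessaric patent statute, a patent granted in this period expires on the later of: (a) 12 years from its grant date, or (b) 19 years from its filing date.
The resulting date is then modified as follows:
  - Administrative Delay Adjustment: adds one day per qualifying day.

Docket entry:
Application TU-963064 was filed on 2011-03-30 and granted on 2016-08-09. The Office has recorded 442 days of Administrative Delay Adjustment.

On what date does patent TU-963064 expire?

June 15, 2031

(a) grant + 12 years → 9 August 2028.
(b) filing + 19 years → 30 March 2030.
Later of the two: 30 March 2030.
Administrative Delay Adjustment: +442 days → 15 June 2031.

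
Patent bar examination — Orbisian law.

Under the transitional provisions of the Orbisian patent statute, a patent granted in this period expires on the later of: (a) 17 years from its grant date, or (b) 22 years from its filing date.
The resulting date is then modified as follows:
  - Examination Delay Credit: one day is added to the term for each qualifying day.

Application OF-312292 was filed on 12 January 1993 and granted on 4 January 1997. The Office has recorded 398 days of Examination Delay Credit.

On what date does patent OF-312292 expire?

2016-02-14

(a) grant + 17 years → 4 January 2014.
(b) filing + 22 years → 12 January 2015.
Later of the two: 12 January 2015.
Examination Delay Credit: +398 days → 14 February 2016.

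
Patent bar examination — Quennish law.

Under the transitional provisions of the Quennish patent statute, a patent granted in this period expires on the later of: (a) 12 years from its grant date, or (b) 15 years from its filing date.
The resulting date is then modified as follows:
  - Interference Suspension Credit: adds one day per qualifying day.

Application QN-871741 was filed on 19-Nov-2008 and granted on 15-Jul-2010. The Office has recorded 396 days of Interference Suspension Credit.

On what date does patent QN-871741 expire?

(a) grant + 12 years → 15 July 2022.
(b) filing + 15 years → 19 November 2023.
Later of the two: 19 November 2023.
Interference Suspension Credit: +396 days → 19 December 2024.

December 19, 2024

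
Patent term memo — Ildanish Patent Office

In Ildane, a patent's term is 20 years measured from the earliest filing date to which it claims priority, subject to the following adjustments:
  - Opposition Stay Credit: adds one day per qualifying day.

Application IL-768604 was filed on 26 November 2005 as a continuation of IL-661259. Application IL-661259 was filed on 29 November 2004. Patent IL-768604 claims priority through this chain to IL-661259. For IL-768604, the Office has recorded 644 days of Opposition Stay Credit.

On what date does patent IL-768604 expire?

Earliest priority filing: 29 November 2004.
Base term: 29 November 2004 + 20 years → 29 November 2024.
Opposition Stay Credit: +644 days → 4 September 2026.

2026-09-04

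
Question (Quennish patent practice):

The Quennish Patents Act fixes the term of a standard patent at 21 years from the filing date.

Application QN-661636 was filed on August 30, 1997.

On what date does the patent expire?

Filing date + 21 years → 30 August 2018.

2018-08-30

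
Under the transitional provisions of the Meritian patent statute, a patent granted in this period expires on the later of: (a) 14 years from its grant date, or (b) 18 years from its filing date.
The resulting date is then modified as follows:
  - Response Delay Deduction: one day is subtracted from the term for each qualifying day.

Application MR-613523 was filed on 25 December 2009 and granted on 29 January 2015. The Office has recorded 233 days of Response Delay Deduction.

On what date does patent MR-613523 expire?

June 10, 2028

(a) grant + 14 years → 29 January 2029.
(b) filing + 18 years → 25 December 2027.
Later of the two: 29 January 2029.
Response Delay Deduction: −233 days → 10 June 2028.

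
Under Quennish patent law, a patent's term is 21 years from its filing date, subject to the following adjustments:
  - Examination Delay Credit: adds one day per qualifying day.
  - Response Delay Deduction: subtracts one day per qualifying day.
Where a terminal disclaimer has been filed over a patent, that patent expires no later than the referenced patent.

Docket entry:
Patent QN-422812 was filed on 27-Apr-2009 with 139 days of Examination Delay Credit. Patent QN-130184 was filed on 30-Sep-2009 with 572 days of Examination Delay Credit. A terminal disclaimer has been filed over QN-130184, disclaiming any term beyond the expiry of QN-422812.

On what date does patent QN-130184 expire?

September 13, 2030

Natural term of QN-130184:
  Base: filing + 21 years → 30 September 2030.
  Examination Delay Credit: +572 days → 24 April 2032.
Expiry of referenced patent QN-422812:
  Base: filing + 21 years → 27 April 2030.
  Examination Delay Credit: +139 days → 13 September 2030.
Terminal disclaimer: QN-130184 expires on the earlier of 24 April 2032 and 13 September 2030.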